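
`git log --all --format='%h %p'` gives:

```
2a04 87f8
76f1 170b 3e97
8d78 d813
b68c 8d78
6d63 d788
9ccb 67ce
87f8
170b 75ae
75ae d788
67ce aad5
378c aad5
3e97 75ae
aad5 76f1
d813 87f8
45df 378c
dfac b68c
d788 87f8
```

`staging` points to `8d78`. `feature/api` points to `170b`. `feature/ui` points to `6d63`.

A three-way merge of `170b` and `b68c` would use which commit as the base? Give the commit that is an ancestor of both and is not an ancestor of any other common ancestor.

87f8

Ancestors of 170b: {170b, 75ae, 87f8, d788}.
Ancestors of b68c: {87f8, 8d78, b68c, d813}.
Common ancestors: {87f8}.
The only common ancestor is 87f8, so it is the merge base.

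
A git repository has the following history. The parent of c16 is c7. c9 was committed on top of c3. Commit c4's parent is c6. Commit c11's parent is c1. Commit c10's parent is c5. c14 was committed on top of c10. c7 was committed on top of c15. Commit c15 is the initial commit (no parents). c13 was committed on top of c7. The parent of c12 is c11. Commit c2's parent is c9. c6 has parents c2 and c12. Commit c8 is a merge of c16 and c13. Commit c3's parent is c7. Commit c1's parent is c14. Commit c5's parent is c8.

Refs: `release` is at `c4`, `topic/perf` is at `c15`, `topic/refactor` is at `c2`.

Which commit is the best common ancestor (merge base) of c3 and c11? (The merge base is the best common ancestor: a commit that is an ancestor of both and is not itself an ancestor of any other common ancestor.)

Ancestors of c3: {c15, c3, c7}.
Ancestors of c11: {c1, c10, c11, c13, c14, c15, c16, c5, c7, c8}.
Common ancestors: {c15, c7}.
Among these, c7 is not an ancestor of any other common ancestor — it is the merge base.

c7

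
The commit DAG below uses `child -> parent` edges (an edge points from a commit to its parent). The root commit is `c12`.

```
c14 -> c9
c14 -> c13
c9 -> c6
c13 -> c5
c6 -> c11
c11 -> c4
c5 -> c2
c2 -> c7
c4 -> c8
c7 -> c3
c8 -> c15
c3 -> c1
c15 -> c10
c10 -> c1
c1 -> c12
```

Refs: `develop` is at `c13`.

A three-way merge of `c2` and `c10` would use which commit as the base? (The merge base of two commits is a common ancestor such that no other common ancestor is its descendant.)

c1

Ancestors of c2: {c1, c12, c2, c3, c7}.
Ancestors of c10: {c1, c10, c12}.
Common ancestors: {c1, c12}.
Among these, c1 is not an ancestor of any other common ancestor — it is the merge base.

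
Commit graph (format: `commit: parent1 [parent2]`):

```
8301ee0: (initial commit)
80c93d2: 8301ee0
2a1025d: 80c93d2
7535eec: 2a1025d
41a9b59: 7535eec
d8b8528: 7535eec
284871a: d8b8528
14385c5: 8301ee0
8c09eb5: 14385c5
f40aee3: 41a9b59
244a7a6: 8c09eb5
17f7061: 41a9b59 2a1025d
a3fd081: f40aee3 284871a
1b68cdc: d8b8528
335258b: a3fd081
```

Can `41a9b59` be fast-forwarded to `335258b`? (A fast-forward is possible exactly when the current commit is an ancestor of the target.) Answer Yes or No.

Yes

A fast-forward from 41a9b59 to 335258b is possible iff 41a9b59 is an ancestor of 335258b.
Ancestors of 335258b: {284871a, 2a1025d, 335258b, 41a9b59, 7535eec, 80c93d2, 8301ee0, a3fd081, d8b8528, f40aee3}.
41a9b59 is among them, so fast-forward is possible.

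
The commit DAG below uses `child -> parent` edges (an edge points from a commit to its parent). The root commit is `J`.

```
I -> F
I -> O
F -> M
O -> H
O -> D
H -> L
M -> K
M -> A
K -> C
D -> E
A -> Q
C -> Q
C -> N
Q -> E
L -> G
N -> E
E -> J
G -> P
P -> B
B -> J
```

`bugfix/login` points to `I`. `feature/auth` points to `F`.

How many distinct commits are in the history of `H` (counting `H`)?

6

Walking parent pointers from H: reachable set = {B, G, H, J, L, P}.
That is 6 commits.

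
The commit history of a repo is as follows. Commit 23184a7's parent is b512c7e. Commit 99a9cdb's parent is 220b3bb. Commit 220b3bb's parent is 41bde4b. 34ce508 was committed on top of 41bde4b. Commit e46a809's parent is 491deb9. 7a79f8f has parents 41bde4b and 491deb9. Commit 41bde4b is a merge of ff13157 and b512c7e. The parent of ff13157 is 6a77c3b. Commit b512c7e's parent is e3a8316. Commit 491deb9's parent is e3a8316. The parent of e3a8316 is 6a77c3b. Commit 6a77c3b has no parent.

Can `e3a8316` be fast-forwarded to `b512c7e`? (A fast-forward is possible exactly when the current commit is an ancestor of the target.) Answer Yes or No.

A fast-forward from e3a8316 to b512c7e is possible iff e3a8316 is an ancestor of b512c7e.
Ancestors of b512c7e: {6a77c3b, b512c7e, e3a8316}.
e3a8316 is among them, so fast-forward is possible.

Yes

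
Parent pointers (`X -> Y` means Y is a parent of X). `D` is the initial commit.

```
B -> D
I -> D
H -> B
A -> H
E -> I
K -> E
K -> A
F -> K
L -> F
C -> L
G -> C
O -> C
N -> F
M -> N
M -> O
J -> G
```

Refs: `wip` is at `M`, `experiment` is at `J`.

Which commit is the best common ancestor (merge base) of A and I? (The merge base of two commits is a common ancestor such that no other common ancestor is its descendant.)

D

Ancestors of A: {A, B, D, H}.
Ancestors of I: {D, I}.
Common ancestors: {D}.
The only common ancestor is D, so it is the merge base.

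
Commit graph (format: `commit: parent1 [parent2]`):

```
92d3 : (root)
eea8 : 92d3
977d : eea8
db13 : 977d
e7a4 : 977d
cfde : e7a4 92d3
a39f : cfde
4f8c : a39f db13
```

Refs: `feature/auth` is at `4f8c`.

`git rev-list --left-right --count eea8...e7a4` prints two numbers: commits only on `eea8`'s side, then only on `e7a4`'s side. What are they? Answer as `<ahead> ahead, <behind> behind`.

0 ahead, 2 behind

Reachable from eea8: {92d3, eea8}.
Reachable from e7a4: {92d3, 977d, e7a4, eea8}.
Only in eea8's history (ahead): {} — 0.
Only in e7a4's history (behind): {977d, e7a4} — 2.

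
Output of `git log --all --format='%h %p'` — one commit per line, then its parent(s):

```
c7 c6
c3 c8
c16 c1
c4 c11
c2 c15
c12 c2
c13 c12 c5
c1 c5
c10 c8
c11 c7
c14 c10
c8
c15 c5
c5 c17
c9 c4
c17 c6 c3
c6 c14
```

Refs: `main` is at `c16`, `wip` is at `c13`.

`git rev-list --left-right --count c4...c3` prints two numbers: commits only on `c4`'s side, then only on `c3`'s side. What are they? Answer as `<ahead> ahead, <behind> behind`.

6 ahead, 1 behind

Reachable from c4: {c10, c11, c14, c4, c6, c7, c8}.
Reachable from c3: {c3, c8}.
Only in c4's history (ahead): {c10, c11, c14, c4, c6, c7} — 6.
Only in c3's history (behind): {c3} — 1.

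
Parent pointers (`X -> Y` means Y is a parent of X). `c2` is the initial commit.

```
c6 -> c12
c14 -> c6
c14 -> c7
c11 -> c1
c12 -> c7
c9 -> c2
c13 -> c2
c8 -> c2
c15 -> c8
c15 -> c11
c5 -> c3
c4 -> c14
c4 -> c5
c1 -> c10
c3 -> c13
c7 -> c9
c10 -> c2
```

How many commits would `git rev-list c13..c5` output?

Reachable from c5: {c13, c2, c3, c5}.
Reachable from c13: {c13, c2}.
In c5's history but not c13's: {c3, c5} — 2 commits.

2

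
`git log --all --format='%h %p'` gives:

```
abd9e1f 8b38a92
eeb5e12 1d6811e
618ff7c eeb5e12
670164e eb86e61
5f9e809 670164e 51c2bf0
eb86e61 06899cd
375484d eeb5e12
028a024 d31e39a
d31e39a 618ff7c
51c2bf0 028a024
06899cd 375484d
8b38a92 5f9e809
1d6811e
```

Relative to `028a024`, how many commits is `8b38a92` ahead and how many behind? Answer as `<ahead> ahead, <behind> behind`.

Reachable from 8b38a92: {028a024, 06899cd, 1d6811e, 375484d, 51c2bf0, 5f9e809, 618ff7c, 670164e, 8b38a92, d31e39a, eb86e61, eeb5e12}.
Reachable from 028a024: {028a024, 1d6811e, 618ff7c, d31e39a, eeb5e12}.
Only in 8b38a92's history (ahead): {06899cd, 375484d, 51c2bf0, 5f9e809, 670164e, 8b38a92, eb86e61} — 7.
Only in 028a024's history (behind): {} — 0.

7 ahead, 0 behind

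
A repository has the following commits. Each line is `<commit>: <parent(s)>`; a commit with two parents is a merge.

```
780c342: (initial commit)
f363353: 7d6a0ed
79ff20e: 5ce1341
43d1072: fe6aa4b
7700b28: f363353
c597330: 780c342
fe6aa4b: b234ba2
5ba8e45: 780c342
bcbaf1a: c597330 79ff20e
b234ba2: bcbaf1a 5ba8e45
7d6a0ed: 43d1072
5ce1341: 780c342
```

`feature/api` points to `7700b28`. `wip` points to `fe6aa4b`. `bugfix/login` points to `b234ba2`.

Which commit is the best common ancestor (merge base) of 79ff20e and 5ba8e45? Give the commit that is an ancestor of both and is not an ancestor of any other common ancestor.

Ancestors of 79ff20e: {5ce1341, 780c342, 79ff20e}.
Ancestors of 5ba8e45: {5ba8e45, 780c342}.
Common ancestors: {780c342}.
The only common ancestor is 780c342, so it is the merge base.

780c342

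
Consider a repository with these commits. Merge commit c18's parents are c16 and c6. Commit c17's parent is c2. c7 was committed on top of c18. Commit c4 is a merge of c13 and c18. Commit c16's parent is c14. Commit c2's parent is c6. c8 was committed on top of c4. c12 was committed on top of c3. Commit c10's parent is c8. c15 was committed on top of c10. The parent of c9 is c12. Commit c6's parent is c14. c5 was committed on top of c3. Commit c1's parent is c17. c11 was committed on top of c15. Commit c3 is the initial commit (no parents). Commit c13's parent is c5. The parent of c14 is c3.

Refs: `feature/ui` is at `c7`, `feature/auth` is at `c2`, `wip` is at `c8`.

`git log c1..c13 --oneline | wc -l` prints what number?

2

Reachable from c13: {c13, c3, c5}.
Reachable from c1: {c1, c14, c17, c2, c3, c6}.
In c13's history but not c1's: {c13, c5} — 2 commits.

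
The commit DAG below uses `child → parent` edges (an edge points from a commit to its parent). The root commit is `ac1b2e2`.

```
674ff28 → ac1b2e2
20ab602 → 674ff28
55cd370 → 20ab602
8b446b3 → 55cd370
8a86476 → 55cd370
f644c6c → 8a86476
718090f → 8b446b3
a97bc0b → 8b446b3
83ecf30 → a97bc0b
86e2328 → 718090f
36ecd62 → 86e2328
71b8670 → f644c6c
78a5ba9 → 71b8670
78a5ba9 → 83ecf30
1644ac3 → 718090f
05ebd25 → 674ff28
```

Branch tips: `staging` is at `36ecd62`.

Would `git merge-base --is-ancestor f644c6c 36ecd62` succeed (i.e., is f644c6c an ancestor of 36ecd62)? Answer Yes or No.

No

Ancestors of 36ecd62: {20ab602, 36ecd62, 55cd370, 674ff28, 718090f, 86e2328, 8b446b3, ac1b2e2}.
f644c6c is not in that set, so it is not an ancestor of 36ecd62.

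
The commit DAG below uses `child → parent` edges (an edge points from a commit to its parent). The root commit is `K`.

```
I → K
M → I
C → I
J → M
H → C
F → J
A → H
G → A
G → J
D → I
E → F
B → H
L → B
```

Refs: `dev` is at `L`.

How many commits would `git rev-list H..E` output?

4

Reachable from E: {E, F, I, J, K, M}.
Reachable from H: {C, H, I, K}.
In E's history but not H's: {E, F, J, M} — 4 commits.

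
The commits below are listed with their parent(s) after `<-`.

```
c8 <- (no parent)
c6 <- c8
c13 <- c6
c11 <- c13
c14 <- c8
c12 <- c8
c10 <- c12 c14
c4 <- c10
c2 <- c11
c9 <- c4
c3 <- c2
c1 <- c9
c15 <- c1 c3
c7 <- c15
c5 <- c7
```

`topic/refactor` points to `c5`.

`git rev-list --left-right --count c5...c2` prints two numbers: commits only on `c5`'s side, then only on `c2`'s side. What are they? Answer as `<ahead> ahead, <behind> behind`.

Reachable from c5: {c1, c10, c11, c12, c13, c14, c15, c2, c3, c4, c5, c6, c7, c8, c9}.
Reachable from c2: {c11, c13, c2, c6, c8}.
Only in c5's history (ahead): {c1, c10, c12, c14, c15, c3, c4, c5, c7, c9} — 10.
Only in c2's history (behind): {} — 0.

10 ahead, 0 behind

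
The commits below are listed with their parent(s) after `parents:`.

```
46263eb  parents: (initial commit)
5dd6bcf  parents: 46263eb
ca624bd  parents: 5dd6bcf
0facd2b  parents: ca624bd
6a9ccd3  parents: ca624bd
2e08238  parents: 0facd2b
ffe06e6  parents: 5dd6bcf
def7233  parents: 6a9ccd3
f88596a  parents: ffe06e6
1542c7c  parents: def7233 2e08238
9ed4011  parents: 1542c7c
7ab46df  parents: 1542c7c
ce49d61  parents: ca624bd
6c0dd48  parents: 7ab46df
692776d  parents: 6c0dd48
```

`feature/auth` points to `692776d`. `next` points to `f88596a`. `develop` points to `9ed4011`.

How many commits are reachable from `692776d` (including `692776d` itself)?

11

Walking parent pointers from 692776d: reachable set = {0facd2b, 1542c7c, 2e08238, 46263eb, 5dd6bcf, 692776d, 6a9ccd3, 6c0dd48, 7ab46df, ca624bd, def7233}.
That is 11 commits.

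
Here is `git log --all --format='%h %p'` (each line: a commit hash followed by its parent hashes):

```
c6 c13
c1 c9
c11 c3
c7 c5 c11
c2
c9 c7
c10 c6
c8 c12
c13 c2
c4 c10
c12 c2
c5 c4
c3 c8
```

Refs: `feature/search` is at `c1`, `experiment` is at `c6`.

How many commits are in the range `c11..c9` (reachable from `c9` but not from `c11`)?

7

Reachable from c9: {c10, c11, c12, c13, c2, c3, c4, c5, c6, c7, c8, c9}.
Reachable from c11: {c11, c12, c2, c3, c8}.
In c9's history but not c11's: {c10, c13, c4, c5, c6, c7, c9} — 7 commits.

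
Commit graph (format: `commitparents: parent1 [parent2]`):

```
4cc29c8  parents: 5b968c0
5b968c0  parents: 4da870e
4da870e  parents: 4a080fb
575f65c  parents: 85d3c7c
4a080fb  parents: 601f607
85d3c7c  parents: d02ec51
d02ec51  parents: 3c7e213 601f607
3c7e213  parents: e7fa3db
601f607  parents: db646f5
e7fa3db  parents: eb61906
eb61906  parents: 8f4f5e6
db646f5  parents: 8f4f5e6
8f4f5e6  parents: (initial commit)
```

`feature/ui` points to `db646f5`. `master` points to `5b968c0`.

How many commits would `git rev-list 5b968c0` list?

6

Walking parent pointers from 5b968c0: reachable set = {4a080fb, 4da870e, 5b968c0, 601f607, 8f4f5e6, db646f5}.
That is 6 commits.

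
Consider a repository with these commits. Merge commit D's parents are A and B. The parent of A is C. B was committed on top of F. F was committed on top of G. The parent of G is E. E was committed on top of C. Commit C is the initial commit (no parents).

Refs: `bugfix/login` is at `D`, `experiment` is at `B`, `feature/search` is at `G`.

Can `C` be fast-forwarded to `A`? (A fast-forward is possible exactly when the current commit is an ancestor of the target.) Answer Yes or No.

Yes

A fast-forward from C to A is possible iff C is an ancestor of A.
Ancestors of A: {A, C}.
C is among them, so fast-forward is possible.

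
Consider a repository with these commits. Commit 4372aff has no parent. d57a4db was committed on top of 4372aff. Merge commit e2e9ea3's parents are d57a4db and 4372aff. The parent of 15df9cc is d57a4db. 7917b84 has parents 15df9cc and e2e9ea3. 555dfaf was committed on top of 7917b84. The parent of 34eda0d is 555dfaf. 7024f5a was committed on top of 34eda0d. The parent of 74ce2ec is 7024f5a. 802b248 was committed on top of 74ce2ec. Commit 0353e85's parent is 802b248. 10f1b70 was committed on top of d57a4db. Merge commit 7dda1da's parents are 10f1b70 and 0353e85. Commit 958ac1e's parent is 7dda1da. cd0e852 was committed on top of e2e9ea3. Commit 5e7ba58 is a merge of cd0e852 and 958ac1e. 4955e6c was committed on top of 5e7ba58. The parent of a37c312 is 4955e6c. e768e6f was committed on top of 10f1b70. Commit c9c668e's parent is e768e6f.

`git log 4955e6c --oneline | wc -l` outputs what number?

17

Walking parent pointers from 4955e6c: reachable set = {0353e85, 10f1b70, 15df9cc, 34eda0d, 4372aff, 4955e6c, 555dfaf, 5e7ba58, 7024f5a, 74ce2ec, 7917b84, 7dda1da, 802b248, 958ac1e, cd0e852, d57a4db, e2e9ea3}.
That is 17 commits.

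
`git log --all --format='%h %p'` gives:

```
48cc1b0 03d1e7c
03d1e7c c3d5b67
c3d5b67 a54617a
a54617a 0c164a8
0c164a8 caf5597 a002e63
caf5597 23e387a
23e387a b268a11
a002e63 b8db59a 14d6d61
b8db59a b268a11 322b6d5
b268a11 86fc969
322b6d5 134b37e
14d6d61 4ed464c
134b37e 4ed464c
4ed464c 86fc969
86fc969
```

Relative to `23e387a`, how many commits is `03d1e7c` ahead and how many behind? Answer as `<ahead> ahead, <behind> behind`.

11 ahead, 0 behind

Reachable from 03d1e7c: {03d1e7c, 0c164a8, 134b37e, 14d6d61, 23e387a, 322b6d5, 4ed464c, 86fc969, a002e63, a54617a, b268a11, b8db59a, c3d5b67, caf5597}.
Reachable from 23e387a: {23e387a, 86fc969, b268a11}.
Only in 03d1e7c's history (ahead): {03d1e7c, 0c164a8, 134b37e, 14d6d61, 322b6d5, 4ed464c, a002e63, a54617a, b8db59a, c3d5b67, caf5597} — 11.
Only in 23e387a's history (behind): {} — 0.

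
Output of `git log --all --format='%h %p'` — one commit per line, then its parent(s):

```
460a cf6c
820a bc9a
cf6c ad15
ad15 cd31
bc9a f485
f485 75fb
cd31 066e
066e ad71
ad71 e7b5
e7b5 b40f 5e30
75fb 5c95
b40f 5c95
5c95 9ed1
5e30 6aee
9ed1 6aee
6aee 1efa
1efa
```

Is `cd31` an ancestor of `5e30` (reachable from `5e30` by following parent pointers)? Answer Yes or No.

No

Ancestors of 5e30: {1efa, 5e30, 6aee}.
cd31 is not in that set, so it is not an ancestor of 5e30.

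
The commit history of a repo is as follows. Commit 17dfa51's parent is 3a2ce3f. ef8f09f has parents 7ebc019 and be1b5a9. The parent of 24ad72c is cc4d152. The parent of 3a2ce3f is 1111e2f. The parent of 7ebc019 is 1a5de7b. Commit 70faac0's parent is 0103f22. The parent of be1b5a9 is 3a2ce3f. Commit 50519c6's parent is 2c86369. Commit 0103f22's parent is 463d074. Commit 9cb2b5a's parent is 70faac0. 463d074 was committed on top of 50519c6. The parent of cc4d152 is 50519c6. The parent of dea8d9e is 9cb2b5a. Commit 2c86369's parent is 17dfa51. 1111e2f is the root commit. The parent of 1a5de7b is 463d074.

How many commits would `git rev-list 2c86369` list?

Walking parent pointers from 2c86369: reachable set = {1111e2f, 17dfa51, 2c86369, 3a2ce3f}.
That is 4 commits.

4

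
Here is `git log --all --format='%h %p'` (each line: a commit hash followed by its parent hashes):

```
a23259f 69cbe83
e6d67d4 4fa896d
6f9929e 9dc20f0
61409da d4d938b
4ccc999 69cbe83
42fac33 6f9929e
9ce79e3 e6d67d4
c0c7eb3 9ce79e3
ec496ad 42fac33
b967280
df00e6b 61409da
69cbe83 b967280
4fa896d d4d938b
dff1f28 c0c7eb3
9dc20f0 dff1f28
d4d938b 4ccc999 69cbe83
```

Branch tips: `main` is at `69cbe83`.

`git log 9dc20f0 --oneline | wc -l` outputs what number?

10

Walking parent pointers from 9dc20f0: reachable set = {4ccc999, 4fa896d, 69cbe83, 9ce79e3, 9dc20f0, b967280, c0c7eb3, d4d938b, dff1f28, e6d67d4}.
That is 10 commits.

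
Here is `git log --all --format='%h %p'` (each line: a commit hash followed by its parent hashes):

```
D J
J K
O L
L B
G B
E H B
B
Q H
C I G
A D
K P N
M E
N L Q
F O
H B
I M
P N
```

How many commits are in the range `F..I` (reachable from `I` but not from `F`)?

4

Reachable from I: {B, E, H, I, M}.
Reachable from F: {B, F, L, O}.
In I's history but not F's: {E, H, I, M} — 4 commits.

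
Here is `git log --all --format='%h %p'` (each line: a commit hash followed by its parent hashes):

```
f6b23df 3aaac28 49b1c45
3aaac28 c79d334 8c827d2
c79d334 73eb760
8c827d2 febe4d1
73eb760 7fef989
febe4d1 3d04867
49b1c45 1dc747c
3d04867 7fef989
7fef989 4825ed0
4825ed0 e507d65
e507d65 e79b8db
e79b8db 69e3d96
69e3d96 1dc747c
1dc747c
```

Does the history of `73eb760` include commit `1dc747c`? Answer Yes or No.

Yes

Ancestors of 73eb760 (commits reachable by following parents): {1dc747c, 4825ed0, 69e3d96, 73eb760, 7fef989, e507d65, e79b8db}.
1dc747c is in that set, so it is an ancestor of 73eb760.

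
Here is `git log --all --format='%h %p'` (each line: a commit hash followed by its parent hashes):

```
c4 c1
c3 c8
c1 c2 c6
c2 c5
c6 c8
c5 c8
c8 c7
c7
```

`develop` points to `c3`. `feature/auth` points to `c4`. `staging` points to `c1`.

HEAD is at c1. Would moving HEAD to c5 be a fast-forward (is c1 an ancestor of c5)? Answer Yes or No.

No

A fast-forward from c1 to c5 is possible iff c1 is an ancestor of c5.
Ancestors of c5: {c5, c7, c8}.
c1 is not among them, so fast-forward is not possible.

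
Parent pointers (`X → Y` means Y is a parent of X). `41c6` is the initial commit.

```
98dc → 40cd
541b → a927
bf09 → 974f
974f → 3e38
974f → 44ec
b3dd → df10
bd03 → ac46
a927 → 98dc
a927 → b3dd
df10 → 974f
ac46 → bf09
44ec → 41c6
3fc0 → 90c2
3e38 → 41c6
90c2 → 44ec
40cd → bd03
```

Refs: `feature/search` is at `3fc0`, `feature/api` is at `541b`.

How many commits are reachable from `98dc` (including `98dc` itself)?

9

Walking parent pointers from 98dc: reachable set = {3e38, 40cd, 41c6, 44ec, 974f, 98dc, ac46, bd03, bf09}.
That is 9 commits.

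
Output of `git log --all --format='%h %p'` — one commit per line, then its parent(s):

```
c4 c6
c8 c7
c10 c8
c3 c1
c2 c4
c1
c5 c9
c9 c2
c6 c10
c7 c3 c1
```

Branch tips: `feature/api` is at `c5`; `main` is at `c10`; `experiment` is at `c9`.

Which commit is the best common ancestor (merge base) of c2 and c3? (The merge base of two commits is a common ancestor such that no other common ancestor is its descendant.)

c3

Ancestors of c2: {c1, c10, c2, c3, c4, c6, c7, c8}.
Ancestors of c3: {c1, c3}.
Common ancestors: {c1, c3}.
Among these, c3 is not an ancestor of any other common ancestor — it is the merge base.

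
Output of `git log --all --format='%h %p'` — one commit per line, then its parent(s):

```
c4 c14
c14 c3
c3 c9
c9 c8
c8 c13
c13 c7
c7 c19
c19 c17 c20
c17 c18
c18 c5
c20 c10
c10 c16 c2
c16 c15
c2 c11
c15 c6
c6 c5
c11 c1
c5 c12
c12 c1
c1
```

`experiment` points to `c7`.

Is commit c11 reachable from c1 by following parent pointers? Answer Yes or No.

Ancestors of c1: {c1}.
c11 is not in that set, so it is not an ancestor of c1.

No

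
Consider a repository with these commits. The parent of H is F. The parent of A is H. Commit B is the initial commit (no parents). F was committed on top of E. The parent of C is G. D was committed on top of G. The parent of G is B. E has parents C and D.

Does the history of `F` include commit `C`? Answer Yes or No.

Yes

Ancestors of F (commits reachable by following parents): {B, C, D, E, F, G}.
C is in that set, so it is an ancestor of F.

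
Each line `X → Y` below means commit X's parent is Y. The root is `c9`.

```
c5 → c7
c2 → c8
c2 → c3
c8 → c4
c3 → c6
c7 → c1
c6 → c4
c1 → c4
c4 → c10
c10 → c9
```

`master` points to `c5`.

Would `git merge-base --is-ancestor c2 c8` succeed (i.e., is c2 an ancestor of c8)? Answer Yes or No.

Ancestors of c8: {c10, c4, c8, c9}.
c2 is not in that set, so it is not an ancestor of c8.

No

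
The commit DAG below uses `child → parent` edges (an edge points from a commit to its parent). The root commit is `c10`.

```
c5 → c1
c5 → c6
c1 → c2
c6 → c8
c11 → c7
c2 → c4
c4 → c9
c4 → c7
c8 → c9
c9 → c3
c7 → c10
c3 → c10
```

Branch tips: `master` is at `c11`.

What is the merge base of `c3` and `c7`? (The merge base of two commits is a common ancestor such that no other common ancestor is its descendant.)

c10

Ancestors of c3: {c10, c3}.
Ancestors of c7: {c10, c7}.
Common ancestors: {c10}.
The only common ancestor is c10, so it is the merge base.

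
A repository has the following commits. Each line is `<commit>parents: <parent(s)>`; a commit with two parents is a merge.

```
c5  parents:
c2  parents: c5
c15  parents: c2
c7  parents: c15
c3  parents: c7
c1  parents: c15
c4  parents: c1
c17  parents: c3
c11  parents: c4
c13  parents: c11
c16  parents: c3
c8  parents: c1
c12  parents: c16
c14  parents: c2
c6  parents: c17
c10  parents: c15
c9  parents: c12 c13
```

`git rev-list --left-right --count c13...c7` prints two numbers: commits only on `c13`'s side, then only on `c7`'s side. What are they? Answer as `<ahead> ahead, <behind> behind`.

4 ahead, 1 behind

Reachable from c13: {c1, c11, c13, c15, c2, c4, c5}.
Reachable from c7: {c15, c2, c5, c7}.
Only in c13's history (ahead): {c1, c11, c13, c4} — 4.
Only in c7's history (behind): {c7} — 1.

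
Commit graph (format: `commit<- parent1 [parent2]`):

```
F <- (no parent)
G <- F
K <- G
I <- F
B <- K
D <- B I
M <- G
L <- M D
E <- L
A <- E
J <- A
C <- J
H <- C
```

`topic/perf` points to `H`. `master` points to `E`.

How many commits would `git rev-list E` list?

9

Walking parent pointers from E: reachable set = {B, D, E, F, G, I, K, L, M}.
That is 9 commits.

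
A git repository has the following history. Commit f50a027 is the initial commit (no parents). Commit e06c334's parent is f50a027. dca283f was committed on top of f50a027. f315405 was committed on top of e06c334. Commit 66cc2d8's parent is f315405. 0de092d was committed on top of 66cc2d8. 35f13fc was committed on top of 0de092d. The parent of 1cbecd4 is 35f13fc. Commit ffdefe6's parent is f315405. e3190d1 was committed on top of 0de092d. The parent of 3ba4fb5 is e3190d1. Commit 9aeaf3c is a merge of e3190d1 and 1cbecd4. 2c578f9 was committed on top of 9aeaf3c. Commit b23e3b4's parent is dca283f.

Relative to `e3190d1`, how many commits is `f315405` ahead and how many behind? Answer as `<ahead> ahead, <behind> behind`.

0 ahead, 3 behind

Reachable from f315405: {e06c334, f315405, f50a027}.
Reachable from e3190d1: {0de092d, 66cc2d8, e06c334, e3190d1, f315405, f50a027}.
Only in f315405's history (ahead): {} — 0.
Only in e3190d1's history (behind): {0de092d, 66cc2d8, e3190d1} — 3.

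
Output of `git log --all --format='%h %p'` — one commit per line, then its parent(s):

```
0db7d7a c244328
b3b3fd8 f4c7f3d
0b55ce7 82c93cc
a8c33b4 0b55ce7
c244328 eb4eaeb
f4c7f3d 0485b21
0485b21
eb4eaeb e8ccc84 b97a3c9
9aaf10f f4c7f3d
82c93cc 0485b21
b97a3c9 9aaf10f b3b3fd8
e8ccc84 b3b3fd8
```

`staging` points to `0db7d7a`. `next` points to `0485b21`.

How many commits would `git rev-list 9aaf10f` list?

Walking parent pointers from 9aaf10f: reachable set = {0485b21, 9aaf10f, f4c7f3d}.
That is 3 commits.

3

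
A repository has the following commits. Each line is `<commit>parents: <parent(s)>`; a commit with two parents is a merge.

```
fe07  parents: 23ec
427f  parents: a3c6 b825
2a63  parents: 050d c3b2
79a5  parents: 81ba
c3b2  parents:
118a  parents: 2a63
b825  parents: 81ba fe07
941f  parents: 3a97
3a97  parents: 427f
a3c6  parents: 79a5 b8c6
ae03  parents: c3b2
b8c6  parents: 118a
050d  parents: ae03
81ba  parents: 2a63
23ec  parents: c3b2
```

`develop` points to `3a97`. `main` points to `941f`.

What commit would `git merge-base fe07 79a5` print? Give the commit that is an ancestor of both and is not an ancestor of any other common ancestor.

c3b2

Ancestors of fe07: {23ec, c3b2, fe07}.
Ancestors of 79a5: {050d, 2a63, 79a5, 81ba, ae03, c3b2}.
Common ancestors: {c3b2}.
The only common ancestor is c3b2, so it is the merge base.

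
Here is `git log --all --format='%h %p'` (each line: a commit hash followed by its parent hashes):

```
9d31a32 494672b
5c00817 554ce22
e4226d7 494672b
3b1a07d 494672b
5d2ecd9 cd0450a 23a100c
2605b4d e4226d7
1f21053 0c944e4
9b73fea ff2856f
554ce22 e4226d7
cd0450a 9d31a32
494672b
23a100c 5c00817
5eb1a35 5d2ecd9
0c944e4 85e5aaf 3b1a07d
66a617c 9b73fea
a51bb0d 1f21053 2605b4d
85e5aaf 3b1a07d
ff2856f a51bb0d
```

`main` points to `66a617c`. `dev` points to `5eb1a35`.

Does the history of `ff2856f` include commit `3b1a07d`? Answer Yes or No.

Yes

Ancestors of ff2856f (commits reachable by following parents): {0c944e4, 1f21053, 2605b4d, 3b1a07d, 494672b, 85e5aaf, a51bb0d, e4226d7, ff2856f}.
3b1a07d is in that set, so it is an ancestor of ff2856f.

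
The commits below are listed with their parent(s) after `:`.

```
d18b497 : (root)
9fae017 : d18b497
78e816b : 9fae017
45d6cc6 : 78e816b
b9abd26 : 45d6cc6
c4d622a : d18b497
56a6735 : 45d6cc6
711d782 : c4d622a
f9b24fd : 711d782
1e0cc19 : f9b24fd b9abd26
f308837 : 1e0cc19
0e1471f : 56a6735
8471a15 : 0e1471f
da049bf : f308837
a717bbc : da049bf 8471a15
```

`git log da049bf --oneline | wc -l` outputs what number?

Walking parent pointers from da049bf: reachable set = {1e0cc19, 45d6cc6, 711d782, 78e816b, 9fae017, b9abd26, c4d622a, d18b497, da049bf, f308837, f9b24fd}.
That is 11 commits.

11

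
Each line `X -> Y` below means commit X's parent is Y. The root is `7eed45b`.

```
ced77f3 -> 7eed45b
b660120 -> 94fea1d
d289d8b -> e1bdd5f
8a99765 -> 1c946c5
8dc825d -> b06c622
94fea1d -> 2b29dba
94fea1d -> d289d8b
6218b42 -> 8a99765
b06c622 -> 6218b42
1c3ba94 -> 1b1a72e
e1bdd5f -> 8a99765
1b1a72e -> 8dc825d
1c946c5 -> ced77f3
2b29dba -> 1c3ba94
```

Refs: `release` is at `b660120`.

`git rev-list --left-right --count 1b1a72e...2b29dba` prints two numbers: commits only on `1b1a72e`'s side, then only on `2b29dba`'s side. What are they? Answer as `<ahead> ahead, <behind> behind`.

Reachable from 1b1a72e: {1b1a72e, 1c946c5, 6218b42, 7eed45b, 8a99765, 8dc825d, b06c622, ced77f3}.
Reachable from 2b29dba: {1b1a72e, 1c3ba94, 1c946c5, 2b29dba, 6218b42, 7eed45b, 8a99765, 8dc825d, b06c622, ced77f3}.
Only in 1b1a72e's history (ahead): {} — 0.
Only in 2b29dba's history (behind): {1c3ba94, 2b29dba} — 2.

0 ahead, 2 behind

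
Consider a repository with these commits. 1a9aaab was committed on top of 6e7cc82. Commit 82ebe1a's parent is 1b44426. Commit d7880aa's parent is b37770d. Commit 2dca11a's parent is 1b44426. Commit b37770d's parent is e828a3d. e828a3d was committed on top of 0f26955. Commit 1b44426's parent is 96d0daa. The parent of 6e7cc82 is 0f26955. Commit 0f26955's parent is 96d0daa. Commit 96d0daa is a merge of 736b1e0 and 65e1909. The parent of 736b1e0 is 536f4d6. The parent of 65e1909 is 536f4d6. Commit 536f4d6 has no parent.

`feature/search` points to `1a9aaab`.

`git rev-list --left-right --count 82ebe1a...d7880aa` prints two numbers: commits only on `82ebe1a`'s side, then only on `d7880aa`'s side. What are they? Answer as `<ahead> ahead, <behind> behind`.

Reachable from 82ebe1a: {1b44426, 536f4d6, 65e1909, 736b1e0, 82ebe1a, 96d0daa}.
Reachable from d7880aa: {0f26955, 536f4d6, 65e1909, 736b1e0, 96d0daa, b37770d, d7880aa, e828a3d}.
Only in 82ebe1a's history (ahead): {1b44426, 82ebe1a} — 2.
Only in d7880aa's history (behind): {0f26955, b37770d, d7880aa, e828a3d} — 4.

2 ahead, 4 behind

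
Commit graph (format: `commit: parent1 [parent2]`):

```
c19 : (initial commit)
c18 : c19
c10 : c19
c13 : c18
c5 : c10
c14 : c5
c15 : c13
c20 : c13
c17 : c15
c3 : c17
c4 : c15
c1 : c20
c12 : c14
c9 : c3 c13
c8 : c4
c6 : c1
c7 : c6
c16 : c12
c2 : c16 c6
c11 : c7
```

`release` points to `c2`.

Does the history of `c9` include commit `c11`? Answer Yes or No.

Ancestors of c9: {c13, c15, c17, c18, c19, c3, c9}.
c11 is not in that set, so it is not an ancestor of c9.

No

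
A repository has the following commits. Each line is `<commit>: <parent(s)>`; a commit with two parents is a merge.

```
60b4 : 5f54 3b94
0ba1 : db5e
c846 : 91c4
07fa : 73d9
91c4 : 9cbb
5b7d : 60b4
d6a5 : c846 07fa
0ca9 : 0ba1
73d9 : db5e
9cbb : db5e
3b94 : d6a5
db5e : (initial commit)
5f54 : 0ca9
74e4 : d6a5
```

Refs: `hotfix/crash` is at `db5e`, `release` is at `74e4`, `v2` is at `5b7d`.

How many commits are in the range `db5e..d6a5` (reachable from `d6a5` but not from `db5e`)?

Reachable from d6a5: {07fa, 73d9, 91c4, 9cbb, c846, d6a5, db5e}.
Reachable from db5e: {db5e}.
In d6a5's history but not db5e's: {07fa, 73d9, 91c4, 9cbb, c846, d6a5} — 6 commits.

6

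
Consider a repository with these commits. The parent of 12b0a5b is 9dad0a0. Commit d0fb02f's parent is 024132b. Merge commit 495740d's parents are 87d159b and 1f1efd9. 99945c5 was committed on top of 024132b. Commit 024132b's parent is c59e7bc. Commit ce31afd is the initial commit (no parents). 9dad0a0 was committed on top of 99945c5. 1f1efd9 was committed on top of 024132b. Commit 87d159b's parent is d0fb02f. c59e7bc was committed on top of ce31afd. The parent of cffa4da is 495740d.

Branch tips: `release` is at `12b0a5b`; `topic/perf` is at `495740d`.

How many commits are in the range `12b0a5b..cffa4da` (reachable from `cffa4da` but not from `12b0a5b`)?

Reachable from cffa4da: {024132b, 1f1efd9, 495740d, 87d159b, c59e7bc, ce31afd, cffa4da, d0fb02f}.
Reachable from 12b0a5b: {024132b, 12b0a5b, 99945c5, 9dad0a0, c59e7bc, ce31afd}.
In cffa4da's history but not 12b0a5b's: {1f1efd9, 495740d, 87d159b, cffa4da, d0fb02f} — 5 commits.

5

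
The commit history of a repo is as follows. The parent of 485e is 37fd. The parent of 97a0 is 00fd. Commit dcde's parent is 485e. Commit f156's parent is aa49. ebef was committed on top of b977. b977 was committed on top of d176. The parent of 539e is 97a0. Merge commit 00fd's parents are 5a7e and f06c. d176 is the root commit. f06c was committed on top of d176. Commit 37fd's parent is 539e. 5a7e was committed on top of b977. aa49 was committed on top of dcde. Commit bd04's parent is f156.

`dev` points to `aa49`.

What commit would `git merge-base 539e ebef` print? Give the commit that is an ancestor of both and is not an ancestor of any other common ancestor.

Ancestors of 539e: {00fd, 539e, 5a7e, 97a0, b977, d176, f06c}.
Ancestors of ebef: {b977, d176, ebef}.
Common ancestors: {b977, d176}.
Among these, b977 is not an ancestor of any other common ancestor — it is the merge base.

b977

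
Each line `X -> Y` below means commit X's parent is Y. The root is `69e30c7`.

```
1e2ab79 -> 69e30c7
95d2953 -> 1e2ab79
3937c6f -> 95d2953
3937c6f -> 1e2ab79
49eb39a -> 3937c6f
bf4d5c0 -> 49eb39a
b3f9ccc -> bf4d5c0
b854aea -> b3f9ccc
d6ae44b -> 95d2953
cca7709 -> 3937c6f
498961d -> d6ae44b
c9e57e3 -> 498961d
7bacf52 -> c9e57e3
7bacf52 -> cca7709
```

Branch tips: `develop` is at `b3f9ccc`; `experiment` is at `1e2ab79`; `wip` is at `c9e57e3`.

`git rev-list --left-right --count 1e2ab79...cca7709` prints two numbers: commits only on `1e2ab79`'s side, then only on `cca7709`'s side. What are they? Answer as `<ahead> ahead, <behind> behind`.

Reachable from 1e2ab79: {1e2ab79, 69e30c7}.
Reachable from cca7709: {1e2ab79, 3937c6f, 69e30c7, 95d2953, cca7709}.
Only in 1e2ab79's history (ahead): {} — 0.
Only in cca7709's history (behind): {3937c6f, 95d2953, cca7709} — 3.

0 ahead, 3 behind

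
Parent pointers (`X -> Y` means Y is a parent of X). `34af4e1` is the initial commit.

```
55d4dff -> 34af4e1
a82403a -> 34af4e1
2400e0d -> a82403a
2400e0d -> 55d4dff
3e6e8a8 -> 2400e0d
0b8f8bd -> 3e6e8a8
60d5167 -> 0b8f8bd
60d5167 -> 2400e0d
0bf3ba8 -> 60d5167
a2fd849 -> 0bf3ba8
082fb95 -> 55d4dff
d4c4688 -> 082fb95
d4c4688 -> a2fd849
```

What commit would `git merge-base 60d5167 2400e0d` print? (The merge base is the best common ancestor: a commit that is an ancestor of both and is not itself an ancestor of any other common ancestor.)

2400e0d

Ancestors of 60d5167: {0b8f8bd, 2400e0d, 34af4e1, 3e6e8a8, 55d4dff, 60d5167, a82403a}.
Ancestors of 2400e0d: {2400e0d, 34af4e1, 55d4dff, a82403a}.
Common ancestors: {2400e0d, 34af4e1, 55d4dff, a82403a}.
Among these, 2400e0d is not an ancestor of any other common ancestor — it is the merge base.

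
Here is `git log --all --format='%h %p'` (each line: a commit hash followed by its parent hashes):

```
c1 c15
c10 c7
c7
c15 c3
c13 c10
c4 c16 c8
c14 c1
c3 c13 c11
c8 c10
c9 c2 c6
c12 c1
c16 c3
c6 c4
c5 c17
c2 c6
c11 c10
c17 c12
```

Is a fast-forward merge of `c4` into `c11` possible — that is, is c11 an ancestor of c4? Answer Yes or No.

A fast-forward from c11 to c4 is possible iff c11 is an ancestor of c4.
Ancestors of c4: {c10, c11, c13, c16, c3, c4, c7, c8}.
c11 is among them, so fast-forward is possible.

Yes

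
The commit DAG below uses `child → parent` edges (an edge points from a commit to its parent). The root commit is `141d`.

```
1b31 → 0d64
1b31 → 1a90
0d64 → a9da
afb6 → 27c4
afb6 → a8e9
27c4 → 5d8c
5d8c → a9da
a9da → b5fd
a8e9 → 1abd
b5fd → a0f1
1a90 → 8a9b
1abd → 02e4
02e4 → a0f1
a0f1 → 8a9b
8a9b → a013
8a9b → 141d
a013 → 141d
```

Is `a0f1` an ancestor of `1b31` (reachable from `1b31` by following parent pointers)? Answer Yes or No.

Yes

Ancestors of 1b31 (commits reachable by following parents): {0d64, 141d, 1a90, 1b31, 8a9b, a013, a0f1, a9da, b5fd}.
a0f1 is in that set, so it is an ancestor of 1b31.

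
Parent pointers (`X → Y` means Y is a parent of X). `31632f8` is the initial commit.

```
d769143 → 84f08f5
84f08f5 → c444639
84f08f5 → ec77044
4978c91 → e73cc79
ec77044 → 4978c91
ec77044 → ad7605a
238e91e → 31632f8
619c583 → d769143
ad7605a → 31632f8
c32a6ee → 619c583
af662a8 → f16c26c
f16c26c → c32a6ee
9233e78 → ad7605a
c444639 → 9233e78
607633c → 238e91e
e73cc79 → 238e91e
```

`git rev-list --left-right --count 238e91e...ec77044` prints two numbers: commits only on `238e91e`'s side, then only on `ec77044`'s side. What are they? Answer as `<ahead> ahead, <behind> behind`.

0 ahead, 4 behind

Reachable from 238e91e: {238e91e, 31632f8}.
Reachable from ec77044: {238e91e, 31632f8, 4978c91, ad7605a, e73cc79, ec77044}.
Only in 238e91e's history (ahead): {} — 0.
Only in ec77044's history (behind): {4978c91, ad7605a, e73cc79, ec77044} — 4.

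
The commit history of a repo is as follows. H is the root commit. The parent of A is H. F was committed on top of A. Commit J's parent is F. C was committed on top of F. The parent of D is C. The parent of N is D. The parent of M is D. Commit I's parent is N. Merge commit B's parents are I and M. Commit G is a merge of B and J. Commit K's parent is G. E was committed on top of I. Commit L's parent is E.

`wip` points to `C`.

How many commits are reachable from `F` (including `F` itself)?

Walking parent pointers from F: reachable set = {A, F, H}.
That is 3 commits.

3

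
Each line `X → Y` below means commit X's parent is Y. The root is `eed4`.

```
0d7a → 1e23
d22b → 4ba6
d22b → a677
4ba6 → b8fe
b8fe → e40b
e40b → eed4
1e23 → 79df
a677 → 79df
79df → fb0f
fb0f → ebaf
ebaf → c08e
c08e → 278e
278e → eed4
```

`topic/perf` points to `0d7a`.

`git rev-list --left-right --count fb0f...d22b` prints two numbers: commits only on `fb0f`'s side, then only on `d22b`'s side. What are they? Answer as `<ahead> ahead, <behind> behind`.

0 ahead, 6 behind

Reachable from fb0f: {278e, c08e, ebaf, eed4, fb0f}.
Reachable from d22b: {278e, 4ba6, 79df, a677, b8fe, c08e, d22b, e40b, ebaf, eed4, fb0f}.
Only in fb0f's history (ahead): {} — 0.
Only in d22b's history (behind): {4ba6, 79df, a677, b8fe, d22b, e40b} — 6.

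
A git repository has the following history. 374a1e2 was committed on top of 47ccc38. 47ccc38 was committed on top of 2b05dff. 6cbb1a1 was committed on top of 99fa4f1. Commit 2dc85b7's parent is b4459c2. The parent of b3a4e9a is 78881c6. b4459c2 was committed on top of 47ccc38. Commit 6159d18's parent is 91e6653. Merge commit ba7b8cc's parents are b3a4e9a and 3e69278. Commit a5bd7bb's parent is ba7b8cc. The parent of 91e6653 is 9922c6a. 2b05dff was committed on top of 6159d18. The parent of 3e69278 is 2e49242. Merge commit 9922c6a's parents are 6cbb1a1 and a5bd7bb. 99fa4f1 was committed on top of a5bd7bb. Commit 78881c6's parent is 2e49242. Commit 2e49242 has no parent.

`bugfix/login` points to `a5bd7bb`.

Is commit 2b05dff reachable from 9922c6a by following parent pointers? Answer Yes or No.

Ancestors of 9922c6a: {2e49242, 3e69278, 6cbb1a1, 78881c6, 9922c6a, 99fa4f1, a5bd7bb, b3a4e9a, ba7b8cc}.
2b05dff is not in that set, so it is not an ancestor of 9922c6a.

No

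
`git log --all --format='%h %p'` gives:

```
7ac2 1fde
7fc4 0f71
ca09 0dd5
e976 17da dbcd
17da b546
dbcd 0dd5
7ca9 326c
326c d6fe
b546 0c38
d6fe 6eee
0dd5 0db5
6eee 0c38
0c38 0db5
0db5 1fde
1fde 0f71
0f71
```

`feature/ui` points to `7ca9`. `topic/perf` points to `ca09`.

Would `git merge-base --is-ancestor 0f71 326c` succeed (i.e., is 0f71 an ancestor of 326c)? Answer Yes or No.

Yes

Ancestors of 326c (commits reachable by following parents): {0c38, 0db5, 0f71, 1fde, 326c, 6eee, d6fe}.
0f71 is in that set, so it is an ancestor of 326c.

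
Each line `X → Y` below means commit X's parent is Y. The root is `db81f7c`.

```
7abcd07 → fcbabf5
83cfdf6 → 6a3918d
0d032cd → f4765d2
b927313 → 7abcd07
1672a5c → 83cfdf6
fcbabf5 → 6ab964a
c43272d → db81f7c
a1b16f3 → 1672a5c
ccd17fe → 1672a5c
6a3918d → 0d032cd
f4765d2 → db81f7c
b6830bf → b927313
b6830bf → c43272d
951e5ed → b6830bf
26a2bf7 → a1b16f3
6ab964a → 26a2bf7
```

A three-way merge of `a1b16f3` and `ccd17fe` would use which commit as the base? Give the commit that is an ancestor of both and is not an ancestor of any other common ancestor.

1672a5c

Ancestors of a1b16f3: {0d032cd, 1672a5c, 6a3918d, 83cfdf6, a1b16f3, db81f7c, f4765d2}.
Ancestors of ccd17fe: {0d032cd, 1672a5c, 6a3918d, 83cfdf6, ccd17fe, db81f7c, f4765d2}.
Common ancestors: {0d032cd, 1672a5c, 6a3918d, 83cfdf6, db81f7c, f4765d2}.
Among these, 1672a5c is not an ancestor of any other common ancestor — it is the merge base.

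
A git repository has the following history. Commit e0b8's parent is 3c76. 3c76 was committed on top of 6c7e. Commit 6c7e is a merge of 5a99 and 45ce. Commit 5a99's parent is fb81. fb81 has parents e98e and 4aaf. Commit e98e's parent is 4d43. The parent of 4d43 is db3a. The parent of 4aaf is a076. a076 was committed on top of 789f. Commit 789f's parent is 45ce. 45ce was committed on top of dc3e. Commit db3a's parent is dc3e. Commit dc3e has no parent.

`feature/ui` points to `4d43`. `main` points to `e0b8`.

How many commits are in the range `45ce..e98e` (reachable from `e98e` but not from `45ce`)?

3

Reachable from e98e: {4d43, db3a, dc3e, e98e}.
Reachable from 45ce: {45ce, dc3e}.
In e98e's history but not 45ce's: {4d43, db3a, e98e} — 3 commits.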